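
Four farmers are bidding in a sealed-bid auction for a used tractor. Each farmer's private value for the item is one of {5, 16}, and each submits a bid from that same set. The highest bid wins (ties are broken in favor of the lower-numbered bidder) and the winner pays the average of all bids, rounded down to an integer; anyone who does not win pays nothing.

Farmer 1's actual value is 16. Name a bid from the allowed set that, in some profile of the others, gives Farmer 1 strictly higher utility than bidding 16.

5

Suppose Farmer 2 bids 5, Farmer 3 bids 5 and Farmer 4 bids 5.
Bid 16: wins, pays 7, utility 16 - 7 = 9.
Bid 5: wins, pays 5, utility 16 - 5 = 11.
So bidding 5 beats truth here (11 > 9).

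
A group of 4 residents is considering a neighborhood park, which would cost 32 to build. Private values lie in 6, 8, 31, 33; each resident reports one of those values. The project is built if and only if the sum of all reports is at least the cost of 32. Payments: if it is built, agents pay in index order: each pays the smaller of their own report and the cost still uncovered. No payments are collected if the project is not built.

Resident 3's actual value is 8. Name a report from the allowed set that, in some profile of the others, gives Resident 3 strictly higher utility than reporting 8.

Suppose Resident 1 reports 6, Resident 2 reports 6 and Resident 4 reports 31.
Report 8: project built, pays 8, utility 8 - 8 = 0.
Report 6: project built, pays 6, utility 8 - 6 = 2.
So reporting 6 beats truth here (2 > 0).

6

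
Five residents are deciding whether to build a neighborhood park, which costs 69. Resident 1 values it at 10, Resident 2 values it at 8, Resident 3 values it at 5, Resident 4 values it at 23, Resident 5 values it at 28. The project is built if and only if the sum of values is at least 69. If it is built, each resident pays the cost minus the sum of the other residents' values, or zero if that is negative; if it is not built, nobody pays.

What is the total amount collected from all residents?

Total value 74 ≥ cost 69, so it is built.
Resident 1: others sum to 64; max(0, 69 - 64) = 5.
Resident 2: others sum to 66; max(0, 69 - 66) = 3.
Resident 3: others sum to 69; max(0, 69 - 69) = 0.
Resident 4: others sum to 51; max(0, 69 - 51) = 18.
Resident 5: others sum to 46; max(0, 69 - 46) = 23.
Total collected = 5 + 3 + 0 + 18 + 23 = 49.

49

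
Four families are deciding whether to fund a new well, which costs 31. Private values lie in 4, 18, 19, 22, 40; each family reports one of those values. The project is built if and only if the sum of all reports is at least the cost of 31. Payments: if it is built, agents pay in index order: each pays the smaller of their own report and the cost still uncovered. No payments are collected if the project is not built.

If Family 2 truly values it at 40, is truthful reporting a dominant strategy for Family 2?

Consider the case where Family 1 reports 4, Family 3 reports 4 and Family 4 reports 4.
Truthful report 40: project built, pays 27, utility 40 - 27 = 13.
Report 19 instead: project built, pays 19, utility 40 - 19 = 21.
Since 21 > 13, reporting 19 is strictly better here, so truthful reporting is not dominant.

No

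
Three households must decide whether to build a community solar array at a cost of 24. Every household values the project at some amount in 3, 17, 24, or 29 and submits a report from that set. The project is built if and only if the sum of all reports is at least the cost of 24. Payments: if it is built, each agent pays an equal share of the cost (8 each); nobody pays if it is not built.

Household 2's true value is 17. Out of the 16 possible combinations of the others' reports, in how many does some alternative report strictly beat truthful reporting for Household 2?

1

Others report (3, 3): truth gives 0; report 24 gives 9 > 0. Violating.
Others report (3, 17): truth gives 9; no alternative beats it.
Others report (3, 24): truth gives 9; no alternative beats it.
(Checking all 16 profiles: 1 has a profitable deviation, 15 do not.)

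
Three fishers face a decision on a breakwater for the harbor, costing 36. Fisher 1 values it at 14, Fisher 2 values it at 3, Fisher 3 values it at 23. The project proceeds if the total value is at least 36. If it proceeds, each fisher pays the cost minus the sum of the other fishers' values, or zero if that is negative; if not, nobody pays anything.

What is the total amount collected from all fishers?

Total value 40 ≥ cost 36, so it is built.
Fisher 1: others sum to 26; max(0, 36 - 26) = 10.
Fisher 2: others sum to 37; max(0, 36 - 37) = 0.
Fisher 3: others sum to 17; max(0, 36 - 17) = 19.
Total collected = 10 + 0 + 19 = 29.

29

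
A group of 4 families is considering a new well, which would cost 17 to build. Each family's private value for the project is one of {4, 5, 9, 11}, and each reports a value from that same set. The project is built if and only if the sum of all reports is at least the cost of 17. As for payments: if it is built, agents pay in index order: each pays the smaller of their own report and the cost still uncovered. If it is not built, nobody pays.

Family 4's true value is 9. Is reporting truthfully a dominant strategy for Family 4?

Check each profile of the others' reports and compare truth against every alternative report.
Others report (4, 4, 9): truth gives 9, best alternative gives 9.
Others report (4, 4, 11): truth gives 9, best alternative gives 9.
Others report (4, 5, 9): truth gives 9, best alternative gives 9.
Others report (4, 5, 11): truth gives 9, best alternative gives 9.
Others report (4, 9, 4): truth gives 9, best alternative gives 9.
Others report (4, 9, 5): truth gives 9, best alternative gives 9.
(Remaining 58 profiles checked similarly; truth is weakly best in each.)
In every case the truthful report is at least as good as any alternative, so it is a dominant strategy.

Yes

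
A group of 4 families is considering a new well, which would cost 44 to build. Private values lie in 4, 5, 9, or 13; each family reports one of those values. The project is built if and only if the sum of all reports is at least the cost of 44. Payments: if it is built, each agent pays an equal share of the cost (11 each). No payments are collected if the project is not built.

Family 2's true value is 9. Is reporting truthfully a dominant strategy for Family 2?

No

Consider the case where Family 1 reports 9, Family 3 reports 13 and Family 4 reports 13.
Truthful report 9: project built, pays 11, utility 9 - 11 = -2.
Report 4 instead: project not built, utility 0.
Since 0 > -2, reporting 4 is strictly better here, so truthful reporting is not dominant.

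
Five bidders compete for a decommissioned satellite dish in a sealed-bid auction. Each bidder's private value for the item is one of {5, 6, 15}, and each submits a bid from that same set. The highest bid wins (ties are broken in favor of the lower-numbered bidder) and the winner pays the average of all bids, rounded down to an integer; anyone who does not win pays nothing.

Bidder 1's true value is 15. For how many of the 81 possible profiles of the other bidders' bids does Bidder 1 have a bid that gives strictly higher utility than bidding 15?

Others bid (5, 5, 5, 5): truth gives 8; bid 5 gives 10 > 8. Violating.
Others bid (5, 5, 5, 6): truth gives 8; bid 6 gives 10 > 8. Violating.
Others bid (5, 5, 6, 5): truth gives 8; bid 6 gives 10 > 8. Violating.
Others bid (5, 5, 6, 6): truth gives 8; bid 6 gives 10 > 8. Violating.
Others bid (5, 5, 5, 15): truth gives 6; no alternative beats it.
Others bid (5, 5, 6, 15): truth gives 6; no alternative beats it.
(Checking all 81 profiles: 16 have a profitable deviation, 65 do not.)

16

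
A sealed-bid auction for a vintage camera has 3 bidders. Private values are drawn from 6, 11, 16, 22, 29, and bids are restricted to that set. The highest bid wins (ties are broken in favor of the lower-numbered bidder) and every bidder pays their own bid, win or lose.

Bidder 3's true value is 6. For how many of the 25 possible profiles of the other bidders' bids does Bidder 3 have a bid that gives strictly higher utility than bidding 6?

1

Others bid (6, 6): truth gives -6; bid 11 gives -5 > -6. Violating.
Others bid (6, 11): truth gives -6; no alternative beats it.
Others bid (6, 16): truth gives -6; no alternative beats it.
(Checking all 25 profiles: 1 has a profitable deviation, 24 do not.)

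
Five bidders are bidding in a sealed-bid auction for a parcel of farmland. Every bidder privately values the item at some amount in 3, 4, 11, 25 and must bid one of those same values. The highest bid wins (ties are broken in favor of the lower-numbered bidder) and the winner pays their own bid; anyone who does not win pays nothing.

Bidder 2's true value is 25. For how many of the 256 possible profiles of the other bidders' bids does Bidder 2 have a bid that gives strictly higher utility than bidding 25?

54

Others bid (3, 3, 3, 3): truth gives 0; bid 4 gives 21 > 0. Violating.
Others bid (3, 3, 3, 4): truth gives 0; bid 4 gives 21 > 0. Violating.
Others bid (3, 3, 3, 11): truth gives 0; bid 11 gives 14 > 0. Violating.
Others bid (3, 3, 4, 3): truth gives 0; bid 4 gives 21 > 0. Violating.
Others bid (3, 3, 3, 25): truth gives 0; no alternative beats it.
Others bid (3, 3, 4, 25): truth gives 0; no alternative beats it.
(Checking all 256 profiles: 54 have a profitable deviation, 202 do not.)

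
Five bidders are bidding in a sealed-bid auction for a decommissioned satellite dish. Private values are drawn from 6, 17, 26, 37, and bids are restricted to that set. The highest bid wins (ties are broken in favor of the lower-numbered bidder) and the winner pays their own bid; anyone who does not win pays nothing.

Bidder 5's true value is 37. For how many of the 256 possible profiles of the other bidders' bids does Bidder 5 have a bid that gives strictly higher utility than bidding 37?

16

Others bid (6, 6, 6, 6): truth gives 0; bid 17 gives 20 > 0. Violating.
Others bid (6, 6, 6, 17): truth gives 0; bid 26 gives 11 > 0. Violating.
Others bid (6, 6, 17, 6): truth gives 0; bid 26 gives 11 > 0. Violating.
Others bid (6, 6, 17, 17): truth gives 0; bid 26 gives 11 > 0. Violating.
Others bid (6, 6, 6, 26): truth gives 0; no alternative beats it.
Others bid (6, 6, 6, 37): truth gives 0; no alternative beats it.
(Checking all 256 profiles: 16 have a profitable deviation, 240 do not.)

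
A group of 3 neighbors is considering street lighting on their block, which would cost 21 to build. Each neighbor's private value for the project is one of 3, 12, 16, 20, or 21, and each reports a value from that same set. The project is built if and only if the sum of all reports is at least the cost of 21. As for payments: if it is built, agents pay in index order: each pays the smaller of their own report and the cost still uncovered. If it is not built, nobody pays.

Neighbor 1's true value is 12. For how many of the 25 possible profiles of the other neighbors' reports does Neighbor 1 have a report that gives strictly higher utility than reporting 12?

Others report (3, 16): truth gives 0; report 3 gives 9 > 0. Violating.
Others report (3, 20): truth gives 0; report 3 gives 9 > 0. Violating.
Others report (3, 21): truth gives 0; report 3 gives 9 > 0. Violating.
Others report (12, 12): truth gives 0; report 3 gives 9 > 0. Violating.
Others report (3, 3): truth gives 0; no alternative beats it.
Others report (3, 12): truth gives 0; no alternative beats it.
(Checking all 25 profiles: 22 have a profitable deviation, 3 do not.)

22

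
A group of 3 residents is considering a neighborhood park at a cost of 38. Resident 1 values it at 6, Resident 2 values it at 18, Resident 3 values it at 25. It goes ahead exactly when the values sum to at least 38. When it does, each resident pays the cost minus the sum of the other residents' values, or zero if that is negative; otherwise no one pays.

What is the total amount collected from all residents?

21

Total value 49 ≥ cost 38, so it is built.
Resident 1: others sum to 43; max(0, 38 - 43) = 0.
Resident 2: others sum to 31; max(0, 38 - 31) = 7.
Resident 3: others sum to 24; max(0, 38 - 24) = 14.
Total collected = 0 + 7 + 14 = 21.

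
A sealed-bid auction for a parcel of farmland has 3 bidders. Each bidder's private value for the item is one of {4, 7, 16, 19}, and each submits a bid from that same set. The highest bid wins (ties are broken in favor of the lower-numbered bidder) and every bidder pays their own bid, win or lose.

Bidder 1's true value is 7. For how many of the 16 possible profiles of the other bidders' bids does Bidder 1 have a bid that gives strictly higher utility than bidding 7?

13

Others bid (4, 4): truth gives 0; bid 4 gives 3 > 0. Violating.
Others bid (4, 16): truth gives -7; bid 4 gives -4 > -7. Violating.
Others bid (4, 19): truth gives -7; bid 4 gives -4 > -7. Violating.
Others bid (7, 16): truth gives -7; bid 4 gives -4 > -7. Violating.
Others bid (4, 7): truth gives 0; no alternative beats it.
Others bid (7, 4): truth gives 0; no alternative beats it.
(Checking all 16 profiles: 13 have a profitable deviation, 3 do not.)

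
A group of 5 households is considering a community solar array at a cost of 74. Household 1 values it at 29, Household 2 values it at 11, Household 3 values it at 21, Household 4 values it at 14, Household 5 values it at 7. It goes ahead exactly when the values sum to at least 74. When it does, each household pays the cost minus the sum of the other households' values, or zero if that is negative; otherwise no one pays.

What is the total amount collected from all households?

43

Total value 82 ≥ cost 74, so it is built.
Household 1: others sum to 53; max(0, 74 - 53) = 21.
Household 2: others sum to 71; max(0, 74 - 71) = 3.
Household 3: others sum to 61; max(0, 74 - 61) = 13.
Household 4: others sum to 68; max(0, 74 - 68) = 6.
Household 5: others sum to 75; max(0, 74 - 75) = 0.
Total collected = 21 + 3 + 13 + 6 + 0 = 43.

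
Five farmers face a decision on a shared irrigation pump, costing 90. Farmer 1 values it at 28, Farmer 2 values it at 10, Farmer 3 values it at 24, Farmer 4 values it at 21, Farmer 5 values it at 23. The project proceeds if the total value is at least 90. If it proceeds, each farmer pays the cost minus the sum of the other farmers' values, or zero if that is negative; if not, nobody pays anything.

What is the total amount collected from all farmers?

32

Total value 106 ≥ cost 90, so it is built.
Farmer 1: others sum to 78; max(0, 90 - 78) = 12.
Farmer 2: others sum to 96; max(0, 90 - 96) = 0.
Farmer 3: others sum to 82; max(0, 90 - 82) = 8.
Farmer 4: others sum to 85; max(0, 90 - 85) = 5.
Farmer 5: others sum to 83; max(0, 90 - 83) = 7.
Total collected = 12 + 0 + 8 + 5 + 7 = 32.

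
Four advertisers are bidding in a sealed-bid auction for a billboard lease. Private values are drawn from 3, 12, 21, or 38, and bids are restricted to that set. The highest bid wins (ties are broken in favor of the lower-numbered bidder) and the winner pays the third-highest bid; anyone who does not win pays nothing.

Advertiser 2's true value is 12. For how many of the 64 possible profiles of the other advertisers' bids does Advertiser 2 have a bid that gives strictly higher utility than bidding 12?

6

Others bid (3, 3, 21): truth gives 0; bid 21 gives 9 > 0. Violating.
Others bid (3, 3, 38): truth gives 0; bid 38 gives 9 > 0. Violating.
Others bid (3, 21, 3): truth gives 0; bid 21 gives 9 > 0. Violating.
Others bid (3, 38, 3): truth gives 0; bid 38 gives 9 > 0. Violating.
Others bid (3, 3, 3): truth gives 9; no alternative beats it.
Others bid (3, 3, 12): truth gives 9; no alternative beats it.
(Checking all 64 profiles: 6 have a profitable deviation, 58 do not.)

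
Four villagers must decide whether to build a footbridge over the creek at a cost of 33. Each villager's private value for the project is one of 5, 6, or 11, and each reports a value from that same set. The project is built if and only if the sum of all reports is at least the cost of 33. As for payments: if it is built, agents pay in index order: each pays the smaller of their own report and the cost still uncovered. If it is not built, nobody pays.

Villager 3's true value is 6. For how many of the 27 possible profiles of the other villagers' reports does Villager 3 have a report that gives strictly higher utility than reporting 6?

Others report (6, 11, 11): truth gives 0; report 5 gives 1 > 0. Violating.
Others report (11, 6, 11): truth gives 0; report 5 gives 1 > 0. Violating.
Others report (11, 11, 6): truth gives 0; report 5 gives 1 > 0. Violating.
Others report (11, 11, 11): truth gives 0; report 5 gives 1 > 0. Violating.
Others report (5, 5, 5): truth gives 0; no alternative beats it.
Others report (5, 5, 6): truth gives 0; no alternative beats it.
(Checking all 27 profiles: 4 have a profitable deviation, 23 do not.)

4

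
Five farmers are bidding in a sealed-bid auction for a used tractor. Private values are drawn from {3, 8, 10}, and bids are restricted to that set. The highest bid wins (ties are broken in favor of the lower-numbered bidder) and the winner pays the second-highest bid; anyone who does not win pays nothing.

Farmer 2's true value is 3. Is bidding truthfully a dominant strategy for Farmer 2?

Yes

Check each profile of the others' bids and compare truth against every alternative bid.
Others bid (3, 3, 3, 8): truth gives 0, best alternative gives -5.
Others bid (3, 3, 8, 3): truth gives 0, best alternative gives -5.
Others bid (3, 3, 8, 8): truth gives 0, best alternative gives -5.
Others bid (3, 8, 3, 3): truth gives 0, best alternative gives -5.
Others bid (3, 8, 3, 8): truth gives 0, best alternative gives -5.
Others bid (3, 8, 8, 3): truth gives 0, best alternative gives -5.
(Remaining 75 profiles checked similarly; truth is weakly best in each.)
In every case the truthful bid is at least as good as any alternative, so it is a dominant strategy.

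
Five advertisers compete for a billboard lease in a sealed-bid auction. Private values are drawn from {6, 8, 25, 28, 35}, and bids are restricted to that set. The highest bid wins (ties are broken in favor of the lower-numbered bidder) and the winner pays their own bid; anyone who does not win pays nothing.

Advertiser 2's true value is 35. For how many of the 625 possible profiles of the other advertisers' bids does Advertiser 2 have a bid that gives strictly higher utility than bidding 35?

192

Others bid (6, 6, 6, 6): truth gives 0; bid 8 gives 27 > 0. Violating.
Others bid (6, 6, 6, 8): truth gives 0; bid 8 gives 27 > 0. Violating.
Others bid (6, 6, 6, 25): truth gives 0; bid 25 gives 10 > 0. Violating.
Others bid (6, 6, 6, 28): truth gives 0; bid 28 gives 7 > 0. Violating.
Others bid (6, 6, 6, 35): truth gives 0; no alternative beats it.
Others bid (6, 6, 8, 35): truth gives 0; no alternative beats it.
(Checking all 625 profiles: 192 have a profitable deviation, 433 do not.)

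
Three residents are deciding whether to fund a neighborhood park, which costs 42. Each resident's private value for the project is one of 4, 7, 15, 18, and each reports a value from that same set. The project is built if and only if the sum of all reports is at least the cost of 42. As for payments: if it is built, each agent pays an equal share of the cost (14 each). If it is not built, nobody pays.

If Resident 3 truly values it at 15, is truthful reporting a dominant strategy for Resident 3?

Consider the case where Resident 1 reports 7 and Resident 2 reports 18.
Truthful report 15: project not built, utility 0.
Report 18 instead: project built, pays 14, utility 15 - 14 = 1.
Since 1 > 0, reporting 18 is strictly better here, so truthful reporting is not dominant.

No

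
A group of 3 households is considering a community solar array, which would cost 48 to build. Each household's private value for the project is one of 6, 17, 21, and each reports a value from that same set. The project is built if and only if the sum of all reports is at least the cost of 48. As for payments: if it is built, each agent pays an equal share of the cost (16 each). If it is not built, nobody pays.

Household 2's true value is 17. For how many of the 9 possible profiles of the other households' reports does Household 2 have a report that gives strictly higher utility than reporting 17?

Others report (6, 21): truth gives 0; report 21 gives 1 > 0. Violating.
Others report (21, 6): truth gives 0; report 21 gives 1 > 0. Violating.
Others report (6, 6): truth gives 0; no alternative beats it.
Others report (6, 17): truth gives 0; no alternative beats it.
(Checking all 9 profiles: 2 have a profitable deviation, 7 do not.)

2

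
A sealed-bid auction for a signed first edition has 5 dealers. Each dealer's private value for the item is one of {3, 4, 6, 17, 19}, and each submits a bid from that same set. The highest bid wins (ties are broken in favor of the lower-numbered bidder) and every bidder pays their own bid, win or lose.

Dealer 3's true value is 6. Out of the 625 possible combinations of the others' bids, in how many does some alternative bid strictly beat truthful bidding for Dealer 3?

Others bid (3, 3, 3, 3): truth gives 0; bid 4 gives 2 > 0. Violating.
Others bid (3, 3, 3, 4): truth gives 0; bid 4 gives 2 > 0. Violating.
Others bid (3, 3, 3, 17): truth gives -6; bid 3 gives -3 > -6. Violating.
Others bid (3, 3, 3, 19): truth gives -6; bid 3 gives -3 > -6. Violating.
Others bid (3, 3, 3, 6): truth gives 0; no alternative beats it.
Others bid (3, 3, 4, 6): truth gives 0; no alternative beats it.
(Checking all 625 profiles: 593 have a profitable deviation, 32 do not.)

593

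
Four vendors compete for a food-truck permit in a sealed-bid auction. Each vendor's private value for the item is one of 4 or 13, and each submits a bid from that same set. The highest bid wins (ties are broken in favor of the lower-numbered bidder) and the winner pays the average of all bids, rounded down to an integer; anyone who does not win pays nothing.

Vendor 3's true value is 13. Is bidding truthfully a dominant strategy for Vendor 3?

Check each profile of the others' bids and compare truth against every alternative bid.
Others bid (4, 4, 4): truth gives 7, best alternative gives 0.
Others bid (4, 4, 13): truth gives 5, best alternative gives 0.
Others bid (4, 13, 4): truth gives 0, best alternative gives 0.
Others bid (4, 13, 13): truth gives 0, best alternative gives 0.
Others bid (13, 4, 4): truth gives 0, best alternative gives 0.
Others bid (13, 4, 13): truth gives 0, best alternative gives 0.
(Remaining 2 profiles checked similarly; truth is weakly best in each.)
In every case the truthful bid is at least as good as any alternative, so it is a dominant strategy.

Yes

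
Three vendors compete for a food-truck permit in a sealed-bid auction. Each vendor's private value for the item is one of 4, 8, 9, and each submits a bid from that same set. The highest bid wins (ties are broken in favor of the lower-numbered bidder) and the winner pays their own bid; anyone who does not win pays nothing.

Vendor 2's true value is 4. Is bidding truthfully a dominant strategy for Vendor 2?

Check each profile of the others' bids and compare truth against every alternative bid.
Others bid (4, 4): truth gives 0, best alternative gives -4.
Others bid (4, 8): truth gives 0, best alternative gives -4.
Others bid (4, 9): truth gives 0, best alternative gives 0.
Others bid (8, 4): truth gives 0, best alternative gives 0.
Others bid (8, 8): truth gives 0, best alternative gives 0.
Others bid (8, 9): truth gives 0, best alternative gives 0.
(Remaining 3 profiles checked similarly; truth is weakly best in each.)
In every case the truthful bid is at least as good as any alternative, so it is a dominant strategy.

Yes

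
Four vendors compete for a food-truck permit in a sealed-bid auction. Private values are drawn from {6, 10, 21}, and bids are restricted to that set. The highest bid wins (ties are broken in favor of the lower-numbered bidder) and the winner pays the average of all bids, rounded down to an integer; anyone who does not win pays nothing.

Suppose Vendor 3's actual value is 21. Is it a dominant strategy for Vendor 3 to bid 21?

No

Consider the case where Vendor 1 bids 6, Vendor 2 bids 6 and Vendor 4 bids 6.
Truthful bid 21: wins, pays 9, utility 21 - 9 = 12.
Bid 10 instead: wins, pays 7, utility 21 - 7 = 14.
Since 14 > 12, bidding 10 is strictly better here, so truthful bidding is not dominant.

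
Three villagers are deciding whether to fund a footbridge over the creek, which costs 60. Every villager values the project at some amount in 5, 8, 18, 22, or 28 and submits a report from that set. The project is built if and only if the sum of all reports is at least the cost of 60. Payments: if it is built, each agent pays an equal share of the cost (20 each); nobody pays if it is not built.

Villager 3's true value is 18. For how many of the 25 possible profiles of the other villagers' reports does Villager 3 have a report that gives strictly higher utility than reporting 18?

5

Others report (18, 28): truth gives -2; report 5 gives 0 > -2. Violating.
Others report (22, 22): truth gives -2; report 5 gives 0 > -2. Violating.
Others report (22, 28): truth gives -2; report 5 gives 0 > -2. Violating.
Others report (28, 18): truth gives -2; report 5 gives 0 > -2. Violating.
Others report (5, 5): truth gives 0; no alternative beats it.
Others report (5, 8): truth gives 0; no alternative beats it.
(Checking all 25 profiles: 5 have a profitable deviation, 20 do not.)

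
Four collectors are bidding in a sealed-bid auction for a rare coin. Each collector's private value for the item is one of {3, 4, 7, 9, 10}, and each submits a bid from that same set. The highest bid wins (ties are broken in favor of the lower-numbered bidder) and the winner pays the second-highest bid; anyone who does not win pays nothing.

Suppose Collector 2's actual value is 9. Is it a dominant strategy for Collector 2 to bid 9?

Check each profile of the others' bids and compare truth against every alternative bid.
Others bid (3, 3, 3): truth gives 6, best alternative gives 6.
Others bid (3, 3, 4): truth gives 5, best alternative gives 5.
Others bid (3, 4, 3): truth gives 5, best alternative gives 5.
Others bid (3, 4, 4): truth gives 5, best alternative gives 5.
Others bid (4, 3, 3): truth gives 5, best alternative gives 5.
Others bid (4, 3, 4): truth gives 5, best alternative gives 5.
(Remaining 119 profiles checked similarly; truth is weakly best in each.)
In every case the truthful bid is at least as good as any alternative, so it is a dominant strategy.

Yes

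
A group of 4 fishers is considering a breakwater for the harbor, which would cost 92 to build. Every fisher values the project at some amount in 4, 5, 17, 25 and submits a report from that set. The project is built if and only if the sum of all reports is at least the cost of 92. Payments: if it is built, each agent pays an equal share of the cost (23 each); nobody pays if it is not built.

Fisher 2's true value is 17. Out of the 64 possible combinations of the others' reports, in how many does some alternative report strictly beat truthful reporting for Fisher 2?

1

Others report (25, 25, 25): truth gives -6; report 4 gives 0 > -6. Violating.
Others report (4, 4, 4): truth gives 0; no alternative beats it.
Others report (4, 4, 5): truth gives 0; no alternative beats it.
(Checking all 64 profiles: 1 has a profitable deviation, 63 do not.)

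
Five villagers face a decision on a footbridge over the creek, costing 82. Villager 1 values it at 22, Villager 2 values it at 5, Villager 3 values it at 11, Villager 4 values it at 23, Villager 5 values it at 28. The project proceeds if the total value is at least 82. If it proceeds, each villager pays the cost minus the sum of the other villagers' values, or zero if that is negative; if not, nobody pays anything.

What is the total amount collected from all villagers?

56

Total value 89 ≥ cost 82, so it is built.
Villager 1: others sum to 67; max(0, 82 - 67) = 15.
Villager 2: others sum to 84; max(0, 82 - 84) = 0.
Villager 3: others sum to 78; max(0, 82 - 78) = 4.
Villager 4: others sum to 66; max(0, 82 - 66) = 16.
Villager 5: others sum to 61; max(0, 82 - 61) = 21.
Total collected = 15 + 0 + 4 + 16 + 21 = 56.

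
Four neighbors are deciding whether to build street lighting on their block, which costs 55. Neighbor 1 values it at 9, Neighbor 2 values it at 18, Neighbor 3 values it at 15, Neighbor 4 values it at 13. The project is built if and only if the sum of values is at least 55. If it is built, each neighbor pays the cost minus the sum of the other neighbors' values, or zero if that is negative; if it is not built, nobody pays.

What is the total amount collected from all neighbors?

Total value 55 ≥ cost 55, so it is built.
Neighbor 1: others sum to 46; max(0, 55 - 46) = 9.
Neighbor 2: others sum to 37; max(0, 55 - 37) = 18.
Neighbor 3: others sum to 40; max(0, 55 - 40) = 15.
Neighbor 4: others sum to 42; max(0, 55 - 42) = 13.
Total collected = 9 + 18 + 15 + 13 = 55.

55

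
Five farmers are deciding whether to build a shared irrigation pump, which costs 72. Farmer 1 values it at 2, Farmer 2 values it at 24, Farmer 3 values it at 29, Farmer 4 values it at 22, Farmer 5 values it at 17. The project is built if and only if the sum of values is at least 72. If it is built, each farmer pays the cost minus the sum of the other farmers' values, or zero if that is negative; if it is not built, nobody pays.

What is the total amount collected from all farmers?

9

Total value 94 ≥ cost 72, so it is built.
Farmer 1: others sum to 92; max(0, 72 - 92) = 0.
Farmer 2: others sum to 70; max(0, 72 - 70) = 2.
Farmer 3: others sum to 65; max(0, 72 - 65) = 7.
Farmer 4: others sum to 72; max(0, 72 - 72) = 0.
Farmer 5: others sum to 77; max(0, 72 - 77) = 0.
Total collected = 0 + 2 + 7 + 0 + 0 = 9.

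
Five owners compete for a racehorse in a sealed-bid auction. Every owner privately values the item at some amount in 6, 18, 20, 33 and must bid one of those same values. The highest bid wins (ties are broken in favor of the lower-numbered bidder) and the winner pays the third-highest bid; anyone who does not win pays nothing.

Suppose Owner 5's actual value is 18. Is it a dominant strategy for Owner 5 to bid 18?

No

Consider the case where Owner 1 bids 6, Owner 2 bids 6, Owner 3 bids 6 and Owner 4 bids 18.
Truthful bid 18: loses, pays 0, utility 0.
Bid 20 instead: wins, pays 6, utility 18 - 6 = 12.
Since 12 > 0, bidding 20 is strictly better here, so truthful bidding is not dominant.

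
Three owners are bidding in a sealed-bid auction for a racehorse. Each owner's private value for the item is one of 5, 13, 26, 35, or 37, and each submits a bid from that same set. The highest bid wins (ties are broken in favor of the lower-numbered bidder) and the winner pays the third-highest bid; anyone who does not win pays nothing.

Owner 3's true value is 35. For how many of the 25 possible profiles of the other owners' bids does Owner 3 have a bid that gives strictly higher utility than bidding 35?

6

Others bid (5, 35): truth gives 0; bid 37 gives 30 > 0. Violating.
Others bid (13, 35): truth gives 0; bid 37 gives 22 > 0. Violating.
Others bid (26, 35): truth gives 0; bid 37 gives 9 > 0. Violating.
Others bid (35, 5): truth gives 0; bid 37 gives 30 > 0. Violating.
Others bid (5, 5): truth gives 30; no alternative beats it.
Others bid (5, 13): truth gives 30; no alternative beats it.
(Checking all 25 profiles: 6 have a profitable deviation, 19 do not.)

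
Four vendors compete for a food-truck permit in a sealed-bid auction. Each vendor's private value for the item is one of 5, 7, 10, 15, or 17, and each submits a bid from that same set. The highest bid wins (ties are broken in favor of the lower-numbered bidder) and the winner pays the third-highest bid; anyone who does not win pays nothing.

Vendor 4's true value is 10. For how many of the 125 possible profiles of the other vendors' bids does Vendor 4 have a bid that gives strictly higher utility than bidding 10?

24

Others bid (5, 5, 10): truth gives 0; bid 15 gives 5 > 0. Violating.
Others bid (5, 5, 15): truth gives 0; bid 17 gives 5 > 0. Violating.
Others bid (5, 7, 10): truth gives 0; bid 15 gives 3 > 0. Violating.
Others bid (5, 7, 15): truth gives 0; bid 17 gives 3 > 0. Violating.
Others bid (5, 5, 5): truth gives 5; no alternative beats it.
Others bid (5, 5, 7): truth gives 5; no alternative beats it.
(Checking all 125 profiles: 24 have a profitable deviation, 101 do not.)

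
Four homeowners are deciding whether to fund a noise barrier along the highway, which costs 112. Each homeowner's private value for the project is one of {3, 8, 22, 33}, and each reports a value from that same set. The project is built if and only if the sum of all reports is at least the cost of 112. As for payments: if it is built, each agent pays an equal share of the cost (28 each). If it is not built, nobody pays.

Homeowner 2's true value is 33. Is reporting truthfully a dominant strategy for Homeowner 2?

Check each profile of the others' reports and compare truth against every alternative report.
Others report (22, 33, 33): truth gives 5, best alternative gives 0.
Others report (33, 22, 33): truth gives 5, best alternative gives 0.
Others report (33, 33, 22): truth gives 5, best alternative gives 0.
Others report (33, 33, 33): truth gives 5, best alternative gives 5.
Others report (3, 3, 3): truth gives 0, best alternative gives 0.
Others report (3, 3, 8): truth gives 0, best alternative gives 0.
(Remaining 58 profiles checked similarly; truth is weakly best in each.)
In every case the truthful report is at least as good as any alternative, so it is a dominant strategy.

Yes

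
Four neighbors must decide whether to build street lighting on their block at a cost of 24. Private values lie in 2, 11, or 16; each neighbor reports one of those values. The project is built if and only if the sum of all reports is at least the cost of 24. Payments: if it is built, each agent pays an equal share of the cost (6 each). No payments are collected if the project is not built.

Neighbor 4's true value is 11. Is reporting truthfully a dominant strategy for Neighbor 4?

Yes

Check each profile of the others' reports and compare truth against every alternative report.
Others report (2, 2, 11): truth gives 5, best alternative gives 5.
Others report (2, 2, 16): truth gives 5, best alternative gives 5.
Others report (2, 11, 2): truth gives 5, best alternative gives 5.
Others report (2, 11, 11): truth gives 5, best alternative gives 5.
Others report (2, 11, 16): truth gives 5, best alternative gives 5.
Others report (2, 16, 2): truth gives 5, best alternative gives 5.
(Remaining 21 profiles checked similarly; truth is weakly best in each.)
In every case the truthful report is at least as good as any alternative, so it is a dominant strategy.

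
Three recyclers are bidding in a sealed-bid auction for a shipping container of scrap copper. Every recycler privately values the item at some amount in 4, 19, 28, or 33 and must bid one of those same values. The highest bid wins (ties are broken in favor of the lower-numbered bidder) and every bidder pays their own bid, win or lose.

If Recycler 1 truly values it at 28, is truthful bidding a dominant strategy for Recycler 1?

Consider the case where Recycler 2 bids 4 and Recycler 3 bids 4.
Truthful bid 28: wins, pays 28, utility 28 - 28 = 0.
Bid 4 instead: wins, pays 4, utility 28 - 4 = 24.
Since 24 > 0, bidding 4 is strictly better here, so truthful bidding is not dominant.

No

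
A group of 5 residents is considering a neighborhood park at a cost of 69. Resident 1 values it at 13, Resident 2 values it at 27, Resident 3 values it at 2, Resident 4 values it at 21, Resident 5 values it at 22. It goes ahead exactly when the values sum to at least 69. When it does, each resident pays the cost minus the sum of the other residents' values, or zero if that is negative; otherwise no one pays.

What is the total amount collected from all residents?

Total value 85 ≥ cost 69, so it is built.
Resident 1: others sum to 72; max(0, 69 - 72) = 0.
Resident 2: others sum to 58; max(0, 69 - 58) = 11.
Resident 3: others sum to 83; max(0, 69 - 83) = 0.
Resident 4: others sum to 64; max(0, 69 - 64) = 5.
Resident 5: others sum to 63; max(0, 69 - 63) = 6.
Total collected = 0 + 11 + 0 + 5 + 6 = 22.

22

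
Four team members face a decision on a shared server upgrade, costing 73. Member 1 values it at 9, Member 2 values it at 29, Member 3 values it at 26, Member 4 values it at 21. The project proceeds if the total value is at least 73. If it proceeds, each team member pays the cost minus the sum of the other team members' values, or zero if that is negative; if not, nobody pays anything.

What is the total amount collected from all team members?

40

Total value 85 ≥ cost 73, so it is built.
Member 1: others sum to 76; max(0, 73 - 76) = 0.
Member 2: others sum to 56; max(0, 73 - 56) = 17.
Member 3: others sum to 59; max(0, 73 - 59) = 14.
Member 4: others sum to 64; max(0, 73 - 64) = 9.
Total collected = 0 + 17 + 14 + 9 = 40.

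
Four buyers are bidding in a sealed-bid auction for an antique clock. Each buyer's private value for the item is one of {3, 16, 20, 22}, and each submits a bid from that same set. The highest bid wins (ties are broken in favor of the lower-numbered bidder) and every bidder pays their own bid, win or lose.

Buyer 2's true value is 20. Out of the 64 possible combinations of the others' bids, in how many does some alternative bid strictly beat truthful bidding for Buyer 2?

Others bid (3, 3, 3): truth gives 0; bid 16 gives 4 > 0. Violating.
Others bid (3, 3, 16): truth gives 0; bid 16 gives 4 > 0. Violating.
Others bid (3, 3, 22): truth gives -20; bid 22 gives -2 > -20. Violating.
Others bid (3, 16, 3): truth gives 0; bid 16 gives 4 > 0. Violating.
Others bid (3, 3, 20): truth gives 0; no alternative beats it.
Others bid (3, 16, 20): truth gives 0; no alternative beats it.
(Checking all 64 profiles: 50 have a profitable deviation, 14 do not.)

50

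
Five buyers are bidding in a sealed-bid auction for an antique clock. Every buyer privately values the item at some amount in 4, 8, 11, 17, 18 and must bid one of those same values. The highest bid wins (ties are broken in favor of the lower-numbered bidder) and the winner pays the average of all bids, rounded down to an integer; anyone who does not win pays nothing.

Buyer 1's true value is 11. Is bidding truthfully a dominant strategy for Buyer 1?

No

Consider the case where Buyer 2 bids 4, Buyer 3 bids 4, Buyer 4 bids 4 and Buyer 5 bids 4.
Truthful bid 11: wins, pays 5, utility 11 - 5 = 6.
Bid 4 instead: wins, pays 4, utility 11 - 4 = 7.
Since 7 > 6, bidding 4 is strictly better here, so truthful bidding is not dominant.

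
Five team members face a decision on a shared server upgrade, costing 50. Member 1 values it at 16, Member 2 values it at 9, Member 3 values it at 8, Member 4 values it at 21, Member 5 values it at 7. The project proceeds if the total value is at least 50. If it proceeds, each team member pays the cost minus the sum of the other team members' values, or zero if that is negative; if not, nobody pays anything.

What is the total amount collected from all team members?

15

Total value 61 ≥ cost 50, so it is built.
Member 1: others sum to 45; max(0, 50 - 45) = 5.
Member 2: others sum to 52; max(0, 50 - 52) = 0.
Member 3: others sum to 53; max(0, 50 - 53) = 0.
Member 4: others sum to 40; max(0, 50 - 40) = 10.
Member 5: others sum to 54; max(0, 50 - 54) = 0.
Total collected = 5 + 0 + 0 + 10 + 0 = 15.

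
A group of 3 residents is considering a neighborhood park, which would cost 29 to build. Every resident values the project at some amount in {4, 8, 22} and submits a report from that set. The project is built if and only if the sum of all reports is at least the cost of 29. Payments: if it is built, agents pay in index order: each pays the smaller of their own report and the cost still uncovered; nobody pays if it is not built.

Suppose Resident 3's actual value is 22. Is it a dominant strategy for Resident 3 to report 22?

Check each profile of the others' reports and compare truth against every alternative report.
Others report (8, 8): truth gives 9, best alternative gives 0.
Others report (4, 8): truth gives 5, best alternative gives 0.
Others report (8, 4): truth gives 5, best alternative gives 0.
Others report (4, 4): truth gives 1, best alternative gives 0.
Others report (8, 22): truth gives 22, best alternative gives 22.
Others report (22, 8): truth gives 22, best alternative gives 22.
(Remaining 3 profiles checked similarly; truth is weakly best in each.)
In every case the truthful report is at least as good as any alternative, so it is a dominant strategy.

Yes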